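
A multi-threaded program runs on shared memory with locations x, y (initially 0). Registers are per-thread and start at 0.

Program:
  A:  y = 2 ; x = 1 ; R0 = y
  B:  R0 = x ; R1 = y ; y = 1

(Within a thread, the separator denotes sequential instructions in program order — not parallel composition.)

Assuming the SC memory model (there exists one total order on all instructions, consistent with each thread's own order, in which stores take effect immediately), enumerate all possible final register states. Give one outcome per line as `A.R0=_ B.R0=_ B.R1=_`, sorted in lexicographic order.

outcome vector order: (A.R0,B.R0,B.R1)
|SC outcomes| = 6

A.R0=1 B.R0=0 B.R1=0
A.R0=1 B.R0=0 B.R1=2
A.R0=1 B.R0=1 B.R1=2
A.R0=2 B.R0=0 B.R1=0
A.R0=2 B.R0=0 B.R1=2
A.R0=2 B.R0=1 B.R1=2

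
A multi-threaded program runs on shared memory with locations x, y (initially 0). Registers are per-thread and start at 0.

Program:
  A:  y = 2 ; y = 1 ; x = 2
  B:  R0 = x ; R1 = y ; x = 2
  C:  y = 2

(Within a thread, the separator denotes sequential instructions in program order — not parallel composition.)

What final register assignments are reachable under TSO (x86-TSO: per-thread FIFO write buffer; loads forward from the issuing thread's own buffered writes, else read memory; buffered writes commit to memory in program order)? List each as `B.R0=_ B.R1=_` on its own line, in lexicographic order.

B.R0=0 B.R1=0
B.R0=0 B.R1=1
B.R0=0 B.R1=2
B.R0=2 B.R1=1
B.R0=2 B.R1=2

outcome vector order: (B.R0,B.R1)
|TSO outcomes| = 5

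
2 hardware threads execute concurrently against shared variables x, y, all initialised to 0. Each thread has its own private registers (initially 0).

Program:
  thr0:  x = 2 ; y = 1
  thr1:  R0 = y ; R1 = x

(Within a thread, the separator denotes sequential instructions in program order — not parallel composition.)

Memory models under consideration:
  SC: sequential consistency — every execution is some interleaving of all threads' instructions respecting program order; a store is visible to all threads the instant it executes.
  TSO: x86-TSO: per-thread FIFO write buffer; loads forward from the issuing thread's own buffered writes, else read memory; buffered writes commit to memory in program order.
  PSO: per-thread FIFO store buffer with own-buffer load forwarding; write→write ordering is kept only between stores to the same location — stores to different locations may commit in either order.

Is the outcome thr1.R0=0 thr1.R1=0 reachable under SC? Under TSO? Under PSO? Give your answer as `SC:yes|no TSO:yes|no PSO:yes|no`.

SC:yes TSO:yes PSO:yes

outcome vector order: (thr1.R0,thr1.R1)
SC (3): <0 0>; <0 2>; <1 2>
TSO (3): <0 0>; <0 2>; <1 2>
PSO (4): <0 0>; <0 2>; <1 0>; <1 2>
target <0 0> ∈ {SC,TSO,PSO}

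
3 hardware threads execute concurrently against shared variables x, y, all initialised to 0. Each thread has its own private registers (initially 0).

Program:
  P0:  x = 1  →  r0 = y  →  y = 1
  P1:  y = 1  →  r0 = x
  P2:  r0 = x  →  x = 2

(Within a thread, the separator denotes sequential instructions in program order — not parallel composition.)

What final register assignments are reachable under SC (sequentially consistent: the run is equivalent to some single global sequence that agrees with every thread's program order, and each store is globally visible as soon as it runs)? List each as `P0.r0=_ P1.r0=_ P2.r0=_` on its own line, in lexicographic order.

outcome vector order: (P0.r0,P1.r0,P2.r0)
|SC outcomes| = 10

P0.r0=0 P1.r0=1 P2.r0=0
P0.r0=0 P1.r0=1 P2.r0=1
P0.r0=0 P1.r0=2 P2.r0=0
P0.r0=0 P1.r0=2 P2.r0=1
P0.r0=1 P1.r0=0 P2.r0=0
P0.r0=1 P1.r0=0 P2.r0=1
P0.r0=1 P1.r0=1 P2.r0=0
P0.r0=1 P1.r0=1 P2.r0=1
P0.r0=1 P1.r0=2 P2.r0=0
P0.r0=1 P1.r0=2 P2.r0=1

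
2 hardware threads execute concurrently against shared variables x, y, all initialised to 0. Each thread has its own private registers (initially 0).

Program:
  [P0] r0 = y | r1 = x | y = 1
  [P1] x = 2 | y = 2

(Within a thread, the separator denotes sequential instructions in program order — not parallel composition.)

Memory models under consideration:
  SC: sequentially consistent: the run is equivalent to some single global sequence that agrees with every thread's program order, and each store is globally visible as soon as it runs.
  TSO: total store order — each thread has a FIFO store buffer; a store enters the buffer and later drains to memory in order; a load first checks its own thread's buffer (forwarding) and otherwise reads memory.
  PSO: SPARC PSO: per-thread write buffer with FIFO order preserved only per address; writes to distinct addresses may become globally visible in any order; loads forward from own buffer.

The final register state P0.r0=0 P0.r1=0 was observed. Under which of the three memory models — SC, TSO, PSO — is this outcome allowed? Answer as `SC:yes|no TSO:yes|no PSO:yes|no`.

SC:yes TSO:yes PSO:yes

outcome vector order: (P0.r0,P0.r1)
[SC] allowed = {0/0 0/2 2/2}
[TSO] allowed = {0/0 0/2 2/2}
[PSO] allowed = {0/0 0/2 2/0 2/2}
target 0/0 ∈ {SC,TSO,PSO}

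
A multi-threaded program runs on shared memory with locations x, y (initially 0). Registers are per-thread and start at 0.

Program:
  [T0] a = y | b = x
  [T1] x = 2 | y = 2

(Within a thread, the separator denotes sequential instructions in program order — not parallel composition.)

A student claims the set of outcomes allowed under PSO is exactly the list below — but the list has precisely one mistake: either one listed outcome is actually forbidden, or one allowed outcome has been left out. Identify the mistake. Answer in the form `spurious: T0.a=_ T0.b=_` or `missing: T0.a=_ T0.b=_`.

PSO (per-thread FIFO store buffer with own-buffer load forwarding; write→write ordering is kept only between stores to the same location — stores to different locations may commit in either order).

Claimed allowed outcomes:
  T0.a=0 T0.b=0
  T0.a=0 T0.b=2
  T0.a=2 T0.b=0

missing: T0.a=2 T0.b=2

outcome vector order: (T0.a,T0.b)
[PSO] allowed = {<0 0> <0 2> <2 0> <2 2>}
PSO∖claimed = {<2 2>}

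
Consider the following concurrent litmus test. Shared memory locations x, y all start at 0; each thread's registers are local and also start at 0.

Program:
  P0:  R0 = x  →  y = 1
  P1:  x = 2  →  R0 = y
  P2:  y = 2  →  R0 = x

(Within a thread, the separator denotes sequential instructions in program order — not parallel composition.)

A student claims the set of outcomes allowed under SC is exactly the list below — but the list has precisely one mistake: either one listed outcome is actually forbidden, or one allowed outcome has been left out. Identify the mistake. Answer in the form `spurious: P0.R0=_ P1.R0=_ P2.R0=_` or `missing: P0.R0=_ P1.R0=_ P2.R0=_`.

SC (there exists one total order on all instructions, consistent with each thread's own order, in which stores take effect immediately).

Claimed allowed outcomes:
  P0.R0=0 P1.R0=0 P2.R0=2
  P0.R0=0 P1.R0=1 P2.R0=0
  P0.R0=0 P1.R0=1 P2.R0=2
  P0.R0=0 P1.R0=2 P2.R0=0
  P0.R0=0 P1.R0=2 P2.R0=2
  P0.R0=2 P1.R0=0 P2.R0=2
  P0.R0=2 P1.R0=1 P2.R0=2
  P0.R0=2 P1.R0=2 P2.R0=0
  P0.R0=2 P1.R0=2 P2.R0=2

outcome vector order: (P0.R0,P1.R0,P2.R0)
under SC → 0/0/2, 0/1/0, 0/1/2, 0/2/0, 0/2/2, 2/0/2, 2/1/0, 2/1/2, 2/2/0, 2/2/2
SC∖claimed = {2/1/0}

missing: P0.R0=2 P1.R0=1 P2.R0=0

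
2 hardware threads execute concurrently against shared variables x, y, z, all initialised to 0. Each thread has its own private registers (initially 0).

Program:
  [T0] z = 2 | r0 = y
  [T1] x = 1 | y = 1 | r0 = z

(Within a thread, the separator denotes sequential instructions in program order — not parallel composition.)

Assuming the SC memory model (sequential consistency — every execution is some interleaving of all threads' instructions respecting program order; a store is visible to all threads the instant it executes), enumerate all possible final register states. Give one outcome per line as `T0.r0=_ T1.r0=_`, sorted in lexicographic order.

T0.r0=0 T1.r0=2
T0.r0=1 T1.r0=0
T0.r0=1 T1.r0=2

outcome vector order: (T0.r0,T1.r0)
|SC outcomes| = 3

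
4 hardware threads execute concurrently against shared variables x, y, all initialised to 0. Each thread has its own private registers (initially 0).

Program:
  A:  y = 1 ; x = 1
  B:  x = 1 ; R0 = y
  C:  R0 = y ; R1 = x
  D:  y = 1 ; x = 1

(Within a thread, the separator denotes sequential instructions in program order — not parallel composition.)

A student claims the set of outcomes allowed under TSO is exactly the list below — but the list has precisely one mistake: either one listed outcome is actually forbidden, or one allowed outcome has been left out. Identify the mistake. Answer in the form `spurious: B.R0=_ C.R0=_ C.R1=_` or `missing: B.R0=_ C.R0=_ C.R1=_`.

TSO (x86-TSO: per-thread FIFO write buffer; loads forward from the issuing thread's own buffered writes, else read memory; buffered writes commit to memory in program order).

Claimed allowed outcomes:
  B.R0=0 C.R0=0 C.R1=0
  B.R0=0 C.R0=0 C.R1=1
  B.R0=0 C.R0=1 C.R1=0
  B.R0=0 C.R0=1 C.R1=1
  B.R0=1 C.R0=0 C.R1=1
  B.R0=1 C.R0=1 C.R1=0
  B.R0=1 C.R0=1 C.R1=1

missing: B.R0=1 C.R0=0 C.R1=0

outcome vector order: (B.R0,C.R0,C.R1)
TSO (8): 000 001 010 011 100 101 110 111
TSO∖claimed = {100}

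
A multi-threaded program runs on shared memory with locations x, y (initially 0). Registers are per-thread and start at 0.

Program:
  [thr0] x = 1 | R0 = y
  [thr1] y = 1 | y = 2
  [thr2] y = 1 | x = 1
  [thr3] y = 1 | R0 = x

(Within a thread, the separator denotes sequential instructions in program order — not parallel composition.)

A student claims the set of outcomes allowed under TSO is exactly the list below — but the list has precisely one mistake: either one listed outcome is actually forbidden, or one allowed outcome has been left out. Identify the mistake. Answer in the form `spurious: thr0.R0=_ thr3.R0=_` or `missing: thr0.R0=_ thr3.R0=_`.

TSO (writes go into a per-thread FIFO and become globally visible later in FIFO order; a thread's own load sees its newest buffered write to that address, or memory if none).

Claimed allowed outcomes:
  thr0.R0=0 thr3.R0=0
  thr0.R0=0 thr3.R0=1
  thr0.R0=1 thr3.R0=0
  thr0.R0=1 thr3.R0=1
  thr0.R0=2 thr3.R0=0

outcome vector order: (thr0.R0,thr3.R0)
[TSO] allowed = {(0,0) (0,1) (1,0) (1,1) (2,0) (2,1)}
TSO∖claimed = {(2,1)}

missing: thr0.R0=2 thr3.R0=1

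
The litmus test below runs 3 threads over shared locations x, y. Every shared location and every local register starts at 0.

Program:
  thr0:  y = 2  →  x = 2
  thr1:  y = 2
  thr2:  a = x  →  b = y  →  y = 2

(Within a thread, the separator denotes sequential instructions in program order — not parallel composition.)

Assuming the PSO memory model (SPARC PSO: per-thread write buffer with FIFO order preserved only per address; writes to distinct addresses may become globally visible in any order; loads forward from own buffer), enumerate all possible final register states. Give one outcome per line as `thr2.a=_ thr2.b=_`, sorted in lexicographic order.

outcome vector order: (thr2.a,thr2.b)
|PSO outcomes| = 4

thr2.a=0 thr2.b=0
thr2.a=0 thr2.b=2
thr2.a=2 thr2.b=0
thr2.a=2 thr2.b=2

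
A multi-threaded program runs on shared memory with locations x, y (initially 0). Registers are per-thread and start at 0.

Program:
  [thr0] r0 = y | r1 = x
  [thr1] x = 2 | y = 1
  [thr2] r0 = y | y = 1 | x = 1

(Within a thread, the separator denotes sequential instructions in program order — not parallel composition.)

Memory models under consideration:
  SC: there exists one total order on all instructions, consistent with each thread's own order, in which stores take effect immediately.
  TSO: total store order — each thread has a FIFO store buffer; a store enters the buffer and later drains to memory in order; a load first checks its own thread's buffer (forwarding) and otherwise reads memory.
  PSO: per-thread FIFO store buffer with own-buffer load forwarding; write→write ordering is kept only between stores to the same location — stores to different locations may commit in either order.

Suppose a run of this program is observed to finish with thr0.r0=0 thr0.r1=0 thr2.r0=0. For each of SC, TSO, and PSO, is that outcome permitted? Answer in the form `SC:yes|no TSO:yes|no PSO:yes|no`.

outcome vector order: (thr0.r0,thr0.r1,thr2.r0)
[SC] allowed = {000; 001; 010; 011; 020; 021; 100; 110; 111; 120; 121}
[TSO] allowed = {000; 001; 010; 011; 020; 021; 100; 110; 111; 120; 121}
[PSO] allowed = {000; 001; 010; 011; 020; 021; 100; 101; 110; 111; 120; 121}
target 000 ∈ {SC,TSO,PSO}

SC:yes TSO:yes PSO:yes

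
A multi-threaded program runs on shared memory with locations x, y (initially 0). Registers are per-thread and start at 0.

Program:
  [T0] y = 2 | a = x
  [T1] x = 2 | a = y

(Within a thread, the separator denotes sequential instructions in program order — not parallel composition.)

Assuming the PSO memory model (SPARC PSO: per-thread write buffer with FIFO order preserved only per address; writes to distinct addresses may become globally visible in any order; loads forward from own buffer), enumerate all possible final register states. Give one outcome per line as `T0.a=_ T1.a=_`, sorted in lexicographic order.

T0.a=0 T1.a=0
T0.a=0 T1.a=2
T0.a=2 T1.a=0
T0.a=2 T1.a=2

outcome vector order: (T0.a,T1.a)
|PSO outcomes| = 4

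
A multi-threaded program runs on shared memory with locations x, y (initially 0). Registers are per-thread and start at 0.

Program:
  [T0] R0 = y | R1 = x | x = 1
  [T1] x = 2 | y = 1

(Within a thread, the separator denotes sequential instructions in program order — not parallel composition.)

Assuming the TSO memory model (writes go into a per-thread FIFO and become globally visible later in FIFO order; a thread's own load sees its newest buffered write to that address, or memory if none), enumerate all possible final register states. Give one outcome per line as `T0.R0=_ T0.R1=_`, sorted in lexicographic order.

outcome vector order: (T0.R0,T0.R1)
|TSO outcomes| = 3

T0.R0=0 T0.R1=0
T0.R0=0 T0.R1=2
T0.R0=1 T0.R1=2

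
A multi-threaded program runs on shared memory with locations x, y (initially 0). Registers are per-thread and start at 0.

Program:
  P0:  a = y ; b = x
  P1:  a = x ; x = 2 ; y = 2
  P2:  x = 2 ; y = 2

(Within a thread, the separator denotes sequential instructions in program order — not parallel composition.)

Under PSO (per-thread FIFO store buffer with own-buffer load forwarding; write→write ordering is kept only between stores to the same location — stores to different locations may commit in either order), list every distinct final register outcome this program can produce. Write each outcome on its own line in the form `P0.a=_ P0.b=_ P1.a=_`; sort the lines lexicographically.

P0.a=0 P0.b=0 P1.a=0
P0.a=0 P0.b=0 P1.a=2
P0.a=0 P0.b=2 P1.a=0
P0.a=0 P0.b=2 P1.a=2
P0.a=2 P0.b=0 P1.a=0
P0.a=2 P0.b=0 P1.a=2
P0.a=2 P0.b=2 P1.a=0
P0.a=2 P0.b=2 P1.a=2

outcome vector order: (P0.a,P0.b,P1.a)
|PSO outcomes| = 8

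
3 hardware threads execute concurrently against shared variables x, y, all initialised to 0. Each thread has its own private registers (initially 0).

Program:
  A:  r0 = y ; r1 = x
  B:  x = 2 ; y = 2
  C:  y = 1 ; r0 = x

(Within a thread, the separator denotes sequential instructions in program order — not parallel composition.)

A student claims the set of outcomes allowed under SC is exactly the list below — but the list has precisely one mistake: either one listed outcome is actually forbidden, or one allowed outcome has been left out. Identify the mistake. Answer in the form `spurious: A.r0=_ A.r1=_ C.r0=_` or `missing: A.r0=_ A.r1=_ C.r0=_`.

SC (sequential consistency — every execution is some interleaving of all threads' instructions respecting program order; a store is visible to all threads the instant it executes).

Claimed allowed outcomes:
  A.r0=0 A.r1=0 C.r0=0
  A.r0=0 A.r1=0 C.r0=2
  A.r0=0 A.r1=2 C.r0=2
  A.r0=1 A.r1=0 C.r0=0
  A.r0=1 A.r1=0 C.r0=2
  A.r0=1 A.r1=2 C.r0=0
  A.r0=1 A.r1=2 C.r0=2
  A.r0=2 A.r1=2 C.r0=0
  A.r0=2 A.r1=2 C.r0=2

missing: A.r0=0 A.r1=2 C.r0=0

outcome vector order: (A.r0,A.r1,C.r0)
under SC → 000; 002; 020; 022; 100; 102; 120; 122; 220; 222
SC∖claimed = {020}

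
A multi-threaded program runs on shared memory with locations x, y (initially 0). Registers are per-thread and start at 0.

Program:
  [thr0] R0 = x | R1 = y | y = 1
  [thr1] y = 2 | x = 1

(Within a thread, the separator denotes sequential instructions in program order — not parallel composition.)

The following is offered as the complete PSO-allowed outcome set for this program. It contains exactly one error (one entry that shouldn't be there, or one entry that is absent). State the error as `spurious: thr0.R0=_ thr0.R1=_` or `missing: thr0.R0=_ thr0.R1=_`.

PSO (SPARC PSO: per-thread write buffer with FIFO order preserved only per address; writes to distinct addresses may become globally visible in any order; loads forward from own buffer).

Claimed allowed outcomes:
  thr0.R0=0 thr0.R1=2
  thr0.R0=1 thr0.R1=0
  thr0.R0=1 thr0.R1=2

outcome vector order: (thr0.R0,thr0.R1)
PSO: 4 outcomes — {00, 02, 10, 12}
PSO∖claimed = {00}

missing: thr0.R0=0 thr0.R1=0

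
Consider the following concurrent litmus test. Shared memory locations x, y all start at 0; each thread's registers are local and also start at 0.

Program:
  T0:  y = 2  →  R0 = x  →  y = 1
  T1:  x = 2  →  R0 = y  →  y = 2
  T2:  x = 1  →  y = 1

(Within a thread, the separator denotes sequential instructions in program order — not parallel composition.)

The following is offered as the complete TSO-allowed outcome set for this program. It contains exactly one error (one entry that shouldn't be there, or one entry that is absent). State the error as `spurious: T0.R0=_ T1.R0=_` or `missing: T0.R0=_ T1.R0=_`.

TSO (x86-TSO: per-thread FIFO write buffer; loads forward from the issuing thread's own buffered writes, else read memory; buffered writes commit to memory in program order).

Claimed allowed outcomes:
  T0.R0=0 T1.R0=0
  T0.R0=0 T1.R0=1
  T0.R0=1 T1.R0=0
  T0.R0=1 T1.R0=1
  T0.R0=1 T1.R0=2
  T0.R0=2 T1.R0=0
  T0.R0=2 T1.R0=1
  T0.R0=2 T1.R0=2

outcome vector order: (T0.R0,T1.R0)
TSO (9): <0 0>; <0 1>; <0 2>; <1 0>; <1 1>; <1 2>; <2 0>; <2 1>; <2 2>
TSO∖claimed = {<0 2>}

missing: T0.R0=0 T1.R0=2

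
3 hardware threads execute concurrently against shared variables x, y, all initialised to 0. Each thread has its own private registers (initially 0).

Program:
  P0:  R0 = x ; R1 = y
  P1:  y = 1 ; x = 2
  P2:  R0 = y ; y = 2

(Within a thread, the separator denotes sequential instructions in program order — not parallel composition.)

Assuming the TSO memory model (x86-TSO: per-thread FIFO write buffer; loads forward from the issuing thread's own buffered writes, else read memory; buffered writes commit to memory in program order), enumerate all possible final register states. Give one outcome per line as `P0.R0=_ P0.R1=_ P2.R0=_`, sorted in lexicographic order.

outcome vector order: (P0.R0,P0.R1,P2.R0)
|TSO outcomes| = 10

P0.R0=0 P0.R1=0 P2.R0=0
P0.R0=0 P0.R1=0 P2.R0=1
P0.R0=0 P0.R1=1 P2.R0=0
P0.R0=0 P0.R1=1 P2.R0=1
P0.R0=0 P0.R1=2 P2.R0=0
P0.R0=0 P0.R1=2 P2.R0=1
P0.R0=2 P0.R1=1 P2.R0=0
P0.R0=2 P0.R1=1 P2.R0=1
P0.R0=2 P0.R1=2 P2.R0=0
P0.R0=2 P0.R1=2 P2.R0=1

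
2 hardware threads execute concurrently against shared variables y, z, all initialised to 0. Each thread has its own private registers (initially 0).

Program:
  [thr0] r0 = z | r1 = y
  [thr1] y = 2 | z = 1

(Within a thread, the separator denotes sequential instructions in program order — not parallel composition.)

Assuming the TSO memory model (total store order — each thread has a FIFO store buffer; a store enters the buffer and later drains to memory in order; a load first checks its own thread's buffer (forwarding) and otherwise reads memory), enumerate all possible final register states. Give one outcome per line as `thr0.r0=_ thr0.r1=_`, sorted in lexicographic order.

outcome vector order: (thr0.r0,thr0.r1)
|TSO outcomes| = 3

thr0.r0=0 thr0.r1=0
thr0.r0=0 thr0.r1=2
thr0.r0=1 thr0.r1=2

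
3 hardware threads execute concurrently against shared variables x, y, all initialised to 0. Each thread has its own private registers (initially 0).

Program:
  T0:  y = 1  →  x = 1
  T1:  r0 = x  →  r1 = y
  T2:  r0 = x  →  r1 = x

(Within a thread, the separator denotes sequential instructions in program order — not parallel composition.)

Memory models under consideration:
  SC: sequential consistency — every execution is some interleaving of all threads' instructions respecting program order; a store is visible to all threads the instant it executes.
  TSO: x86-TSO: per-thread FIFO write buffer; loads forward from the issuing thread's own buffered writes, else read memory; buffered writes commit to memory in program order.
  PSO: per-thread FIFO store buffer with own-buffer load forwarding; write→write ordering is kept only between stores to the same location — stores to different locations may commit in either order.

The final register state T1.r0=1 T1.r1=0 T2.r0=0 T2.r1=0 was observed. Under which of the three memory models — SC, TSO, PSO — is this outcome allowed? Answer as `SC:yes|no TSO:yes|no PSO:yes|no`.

SC:no TSO:no PSO:yes

outcome vector order: (T1.r0,T1.r1,T2.r0,T2.r1)
SC (9): 0000 0001 0011 0100 0101 0111 1100 1101 1111
TSO (9): 0000 0001 0011 0100 0101 0111 1100 1101 1111
PSO (12): 0000 0001 0011 0100 0101 0111 1000 1001 1011 1100 1101 1111
target 1000 ∈ {PSO}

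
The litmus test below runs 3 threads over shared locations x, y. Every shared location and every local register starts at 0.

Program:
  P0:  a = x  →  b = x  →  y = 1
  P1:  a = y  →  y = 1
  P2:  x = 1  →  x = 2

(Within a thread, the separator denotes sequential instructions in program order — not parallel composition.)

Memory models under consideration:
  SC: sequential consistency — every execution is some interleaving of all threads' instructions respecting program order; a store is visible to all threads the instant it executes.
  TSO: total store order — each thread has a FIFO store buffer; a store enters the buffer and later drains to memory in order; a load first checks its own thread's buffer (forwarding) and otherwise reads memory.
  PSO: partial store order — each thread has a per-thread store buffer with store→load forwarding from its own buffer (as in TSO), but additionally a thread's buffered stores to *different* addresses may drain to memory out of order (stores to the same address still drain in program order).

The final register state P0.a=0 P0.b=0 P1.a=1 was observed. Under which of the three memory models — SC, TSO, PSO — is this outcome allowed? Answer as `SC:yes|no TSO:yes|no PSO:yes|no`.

outcome vector order: (P0.a,P0.b,P1.a)
SC (12): 000; 001; 010; 011; 020; 021; 110; 111; 120; 121; 220; 221
TSO (12): 000; 001; 010; 011; 020; 021; 110; 111; 120; 121; 220; 221
PSO (12): 000; 001; 010; 011; 020; 021; 110; 111; 120; 121; 220; 221
target 001 ∈ {SC,TSO,PSO}

SC:yes TSO:yes PSO:yes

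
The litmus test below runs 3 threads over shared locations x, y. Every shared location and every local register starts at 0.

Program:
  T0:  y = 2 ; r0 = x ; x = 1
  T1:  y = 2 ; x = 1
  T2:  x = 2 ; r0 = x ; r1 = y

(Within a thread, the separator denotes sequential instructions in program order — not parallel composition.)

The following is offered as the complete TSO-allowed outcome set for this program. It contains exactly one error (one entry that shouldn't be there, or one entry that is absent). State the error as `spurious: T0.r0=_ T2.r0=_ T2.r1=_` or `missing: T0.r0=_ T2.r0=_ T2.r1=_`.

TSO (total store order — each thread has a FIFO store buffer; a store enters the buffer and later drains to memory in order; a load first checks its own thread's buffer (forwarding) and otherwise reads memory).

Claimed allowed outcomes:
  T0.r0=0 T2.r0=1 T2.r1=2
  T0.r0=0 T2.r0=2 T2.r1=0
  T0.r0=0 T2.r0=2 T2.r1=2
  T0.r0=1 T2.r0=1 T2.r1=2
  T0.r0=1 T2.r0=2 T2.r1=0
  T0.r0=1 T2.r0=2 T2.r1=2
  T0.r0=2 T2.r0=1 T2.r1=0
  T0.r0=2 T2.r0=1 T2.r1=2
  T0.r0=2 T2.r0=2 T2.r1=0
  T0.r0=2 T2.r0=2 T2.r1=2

outcome vector order: (T0.r0,T2.r0,T2.r1)
[TSO] allowed = {<0 1 2>; <0 2 0>; <0 2 2>; <1 1 2>; <1 2 0>; <1 2 2>; <2 1 2>; <2 2 0>; <2 2 2>}
claimed∖TSO = {<2 1 0>}

spurious: T0.r0=2 T2.r0=1 T2.r1=0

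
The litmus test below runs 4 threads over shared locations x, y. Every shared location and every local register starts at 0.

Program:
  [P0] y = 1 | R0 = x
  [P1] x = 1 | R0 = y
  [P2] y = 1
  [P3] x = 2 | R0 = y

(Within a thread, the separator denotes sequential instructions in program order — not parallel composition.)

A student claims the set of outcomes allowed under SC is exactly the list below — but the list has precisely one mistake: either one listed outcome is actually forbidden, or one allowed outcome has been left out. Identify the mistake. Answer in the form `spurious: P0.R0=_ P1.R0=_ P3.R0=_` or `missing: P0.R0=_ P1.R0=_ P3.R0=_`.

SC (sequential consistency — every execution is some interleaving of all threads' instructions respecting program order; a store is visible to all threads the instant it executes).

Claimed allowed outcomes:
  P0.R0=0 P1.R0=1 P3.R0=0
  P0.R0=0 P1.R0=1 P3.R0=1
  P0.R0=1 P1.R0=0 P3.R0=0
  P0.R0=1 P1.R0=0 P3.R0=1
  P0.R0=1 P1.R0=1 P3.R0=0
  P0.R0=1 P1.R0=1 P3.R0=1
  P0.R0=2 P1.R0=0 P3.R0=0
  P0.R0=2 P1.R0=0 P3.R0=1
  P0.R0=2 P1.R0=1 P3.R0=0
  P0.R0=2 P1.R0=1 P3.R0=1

spurious: P0.R0=0 P1.R0=1 P3.R0=0

outcome vector order: (P0.R0,P1.R0,P3.R0)
[SC] allowed = {<0 1 1> <1 0 0> <1 0 1> <1 1 0> <1 1 1> <2 0 0> <2 0 1> <2 1 0> <2 1 1>}
claimed∖SC = {<0 1 0>}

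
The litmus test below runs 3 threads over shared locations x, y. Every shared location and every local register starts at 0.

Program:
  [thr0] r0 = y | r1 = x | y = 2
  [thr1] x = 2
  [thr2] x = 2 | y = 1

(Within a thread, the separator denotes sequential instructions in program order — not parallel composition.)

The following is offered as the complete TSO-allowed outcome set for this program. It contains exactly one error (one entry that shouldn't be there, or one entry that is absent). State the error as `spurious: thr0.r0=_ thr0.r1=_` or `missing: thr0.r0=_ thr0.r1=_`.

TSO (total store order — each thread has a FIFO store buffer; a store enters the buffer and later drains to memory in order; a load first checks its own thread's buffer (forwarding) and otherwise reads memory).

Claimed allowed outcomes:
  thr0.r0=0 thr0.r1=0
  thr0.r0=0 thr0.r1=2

missing: thr0.r0=1 thr0.r1=2

outcome vector order: (thr0.r0,thr0.r1)
TSO: 3 outcomes — {00; 02; 12}
TSO∖claimed = {12}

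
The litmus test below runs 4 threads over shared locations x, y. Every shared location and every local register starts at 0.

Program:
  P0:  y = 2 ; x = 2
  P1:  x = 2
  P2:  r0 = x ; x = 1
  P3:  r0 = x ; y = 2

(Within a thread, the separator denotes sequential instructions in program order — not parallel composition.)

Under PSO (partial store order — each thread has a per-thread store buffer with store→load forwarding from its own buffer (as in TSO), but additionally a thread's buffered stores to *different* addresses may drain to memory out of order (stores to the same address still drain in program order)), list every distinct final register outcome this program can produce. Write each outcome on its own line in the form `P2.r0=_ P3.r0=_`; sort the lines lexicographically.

P2.r0=0 P3.r0=0
P2.r0=0 P3.r0=1
P2.r0=0 P3.r0=2
P2.r0=2 P3.r0=0
P2.r0=2 P3.r0=1
P2.r0=2 P3.r0=2

outcome vector order: (P2.r0,P3.r0)
|PSO outcomes| = 6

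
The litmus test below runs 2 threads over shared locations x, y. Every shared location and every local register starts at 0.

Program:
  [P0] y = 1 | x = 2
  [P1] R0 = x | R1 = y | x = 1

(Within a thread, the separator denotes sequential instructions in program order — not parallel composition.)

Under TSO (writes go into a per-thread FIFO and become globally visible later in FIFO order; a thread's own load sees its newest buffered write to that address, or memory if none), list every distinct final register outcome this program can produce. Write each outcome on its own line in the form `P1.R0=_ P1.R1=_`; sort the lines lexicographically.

P1.R0=0 P1.R1=0
P1.R0=0 P1.R1=1
P1.R0=2 P1.R1=1

outcome vector order: (P1.R0,P1.R1)
|TSO outcomes| = 3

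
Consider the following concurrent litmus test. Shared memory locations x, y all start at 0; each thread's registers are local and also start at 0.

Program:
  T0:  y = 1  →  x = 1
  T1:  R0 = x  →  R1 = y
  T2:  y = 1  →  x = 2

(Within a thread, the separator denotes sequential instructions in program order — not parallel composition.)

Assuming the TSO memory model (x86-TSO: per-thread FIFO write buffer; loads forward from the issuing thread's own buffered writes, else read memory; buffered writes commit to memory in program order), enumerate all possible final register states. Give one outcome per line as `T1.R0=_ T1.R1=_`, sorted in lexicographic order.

T1.R0=0 T1.R1=0
T1.R0=0 T1.R1=1
T1.R0=1 T1.R1=1
T1.R0=2 T1.R1=1

outcome vector order: (T1.R0,T1.R1)
|TSO outcomes| = 4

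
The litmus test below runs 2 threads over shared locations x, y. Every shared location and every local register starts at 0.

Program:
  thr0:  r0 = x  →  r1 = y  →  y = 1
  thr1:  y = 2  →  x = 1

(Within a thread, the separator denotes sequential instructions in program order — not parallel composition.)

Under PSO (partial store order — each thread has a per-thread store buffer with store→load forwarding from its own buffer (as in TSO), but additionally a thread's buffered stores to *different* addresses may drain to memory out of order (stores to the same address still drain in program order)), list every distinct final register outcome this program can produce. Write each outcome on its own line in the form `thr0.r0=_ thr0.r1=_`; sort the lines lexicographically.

thr0.r0=0 thr0.r1=0
thr0.r0=0 thr0.r1=2
thr0.r0=1 thr0.r1=0
thr0.r0=1 thr0.r1=2

outcome vector order: (thr0.r0,thr0.r1)
|PSO outcomes| = 4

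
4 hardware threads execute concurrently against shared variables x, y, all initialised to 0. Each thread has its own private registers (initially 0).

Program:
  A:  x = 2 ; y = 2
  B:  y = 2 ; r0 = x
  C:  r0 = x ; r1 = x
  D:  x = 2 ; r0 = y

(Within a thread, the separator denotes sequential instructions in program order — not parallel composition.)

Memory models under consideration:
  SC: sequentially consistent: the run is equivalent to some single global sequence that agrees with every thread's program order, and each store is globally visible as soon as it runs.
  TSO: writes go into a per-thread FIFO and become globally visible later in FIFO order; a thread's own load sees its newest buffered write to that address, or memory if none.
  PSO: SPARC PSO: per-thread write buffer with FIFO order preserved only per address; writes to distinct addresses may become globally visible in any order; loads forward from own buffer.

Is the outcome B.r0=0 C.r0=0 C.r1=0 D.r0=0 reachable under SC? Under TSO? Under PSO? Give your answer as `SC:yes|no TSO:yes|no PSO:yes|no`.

outcome vector order: (B.r0,C.r0,C.r1,D.r0)
[SC] allowed = {0002 0022 0222 2000 2002 2020 2022 2220 2222}
[TSO] allowed = {0000 0002 0020 0022 0220 0222 2000 2002 2020 2022 2220 2222}
[PSO] allowed = {0000 0002 0020 0022 0220 0222 2000 2002 2020 2022 2220 2222}
target 0000 ∈ {TSO,PSO}

SC:no TSO:yes PSO:yes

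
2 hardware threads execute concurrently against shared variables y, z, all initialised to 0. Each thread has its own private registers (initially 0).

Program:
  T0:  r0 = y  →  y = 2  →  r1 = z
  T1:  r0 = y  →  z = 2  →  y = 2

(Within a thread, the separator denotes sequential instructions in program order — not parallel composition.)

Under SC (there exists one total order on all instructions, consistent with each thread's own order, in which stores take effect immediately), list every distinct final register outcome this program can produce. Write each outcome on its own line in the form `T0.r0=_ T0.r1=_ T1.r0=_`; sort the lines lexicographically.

outcome vector order: (T0.r0,T0.r1,T1.r0)
|SC outcomes| = 5

T0.r0=0 T0.r1=0 T1.r0=0
T0.r0=0 T0.r1=0 T1.r0=2
T0.r0=0 T0.r1=2 T1.r0=0
T0.r0=0 T0.r1=2 T1.r0=2
T0.r0=2 T0.r1=2 T1.r0=0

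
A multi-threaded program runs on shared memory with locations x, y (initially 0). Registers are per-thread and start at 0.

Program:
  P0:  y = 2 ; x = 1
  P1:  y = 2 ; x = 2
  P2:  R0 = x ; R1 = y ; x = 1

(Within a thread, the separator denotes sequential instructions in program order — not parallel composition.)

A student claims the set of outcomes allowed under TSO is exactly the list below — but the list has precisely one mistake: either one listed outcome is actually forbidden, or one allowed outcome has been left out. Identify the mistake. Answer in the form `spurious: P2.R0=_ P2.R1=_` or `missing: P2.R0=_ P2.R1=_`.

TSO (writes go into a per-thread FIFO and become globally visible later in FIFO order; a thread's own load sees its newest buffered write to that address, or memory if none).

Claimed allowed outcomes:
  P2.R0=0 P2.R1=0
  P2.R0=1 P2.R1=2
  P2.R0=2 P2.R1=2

outcome vector order: (P2.R0,P2.R1)
TSO: 4 outcomes — {00, 02, 12, 22}
TSO∖claimed = {02}

missing: P2.R0=0 P2.R1=2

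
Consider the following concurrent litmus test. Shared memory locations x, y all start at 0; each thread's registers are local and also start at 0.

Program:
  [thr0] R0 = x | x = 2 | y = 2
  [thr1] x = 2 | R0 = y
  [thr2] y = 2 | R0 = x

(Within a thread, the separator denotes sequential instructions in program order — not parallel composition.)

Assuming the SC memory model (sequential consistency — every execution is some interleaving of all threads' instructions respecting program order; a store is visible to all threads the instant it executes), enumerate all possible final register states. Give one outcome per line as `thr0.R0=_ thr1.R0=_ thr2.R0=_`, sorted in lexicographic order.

thr0.R0=0 thr1.R0=0 thr2.R0=2
thr0.R0=0 thr1.R0=2 thr2.R0=0
thr0.R0=0 thr1.R0=2 thr2.R0=2
thr0.R0=2 thr1.R0=0 thr2.R0=2
thr0.R0=2 thr1.R0=2 thr2.R0=0
thr0.R0=2 thr1.R0=2 thr2.R0=2

outcome vector order: (thr0.R0,thr1.R0,thr2.R0)
|SC outcomes| = 6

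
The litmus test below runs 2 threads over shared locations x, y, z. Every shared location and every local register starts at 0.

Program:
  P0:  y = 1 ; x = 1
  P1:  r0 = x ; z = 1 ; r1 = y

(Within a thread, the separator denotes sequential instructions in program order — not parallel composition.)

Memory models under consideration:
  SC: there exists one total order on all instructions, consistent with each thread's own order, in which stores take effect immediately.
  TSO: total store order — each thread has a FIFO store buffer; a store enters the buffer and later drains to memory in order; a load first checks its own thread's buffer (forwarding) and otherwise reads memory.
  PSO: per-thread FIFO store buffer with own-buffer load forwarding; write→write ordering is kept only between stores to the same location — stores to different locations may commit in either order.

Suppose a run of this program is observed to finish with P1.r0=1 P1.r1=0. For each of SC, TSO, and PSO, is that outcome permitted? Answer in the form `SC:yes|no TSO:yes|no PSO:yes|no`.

outcome vector order: (P1.r0,P1.r1)
SC: 3 outcomes — {<0 0>; <0 1>; <1 1>}
TSO: 3 outcomes — {<0 0>; <0 1>; <1 1>}
PSO: 4 outcomes — {<0 0>; <0 1>; <1 0>; <1 1>}
target <1 0> ∈ {PSO}

SC:no TSO:no PSO:yes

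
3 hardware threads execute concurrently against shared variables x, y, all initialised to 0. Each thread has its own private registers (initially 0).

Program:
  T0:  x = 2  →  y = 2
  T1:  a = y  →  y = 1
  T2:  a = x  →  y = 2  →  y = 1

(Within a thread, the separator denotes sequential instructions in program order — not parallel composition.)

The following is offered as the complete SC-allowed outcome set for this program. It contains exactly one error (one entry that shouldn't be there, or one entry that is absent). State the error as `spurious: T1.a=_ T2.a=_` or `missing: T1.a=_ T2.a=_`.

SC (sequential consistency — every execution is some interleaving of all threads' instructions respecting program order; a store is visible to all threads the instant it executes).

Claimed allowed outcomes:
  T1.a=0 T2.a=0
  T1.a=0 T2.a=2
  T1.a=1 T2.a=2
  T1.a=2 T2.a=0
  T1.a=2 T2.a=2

outcome vector order: (T1.a,T2.a)
[SC] allowed = {<0 0>, <0 2>, <1 0>, <1 2>, <2 0>, <2 2>}
SC∖claimed = {<1 0>}

missing: T1.a=1 T2.a=0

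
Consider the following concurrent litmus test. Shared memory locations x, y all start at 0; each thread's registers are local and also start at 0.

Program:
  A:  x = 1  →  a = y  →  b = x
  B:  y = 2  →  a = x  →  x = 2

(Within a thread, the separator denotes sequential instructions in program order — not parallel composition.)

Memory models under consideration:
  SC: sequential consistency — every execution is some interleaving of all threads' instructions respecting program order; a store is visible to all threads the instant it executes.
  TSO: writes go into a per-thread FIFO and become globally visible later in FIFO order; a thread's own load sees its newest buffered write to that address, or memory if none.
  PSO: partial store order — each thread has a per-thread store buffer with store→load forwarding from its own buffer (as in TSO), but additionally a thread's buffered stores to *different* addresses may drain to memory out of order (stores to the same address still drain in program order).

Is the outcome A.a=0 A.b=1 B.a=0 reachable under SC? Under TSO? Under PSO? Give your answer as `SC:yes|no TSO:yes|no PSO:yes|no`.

outcome vector order: (A.a,A.b,B.a)
[SC] allowed = {<0 1 1> <0 2 1> <2 1 0> <2 1 1> <2 2 0> <2 2 1>}
[TSO] allowed = {<0 1 0> <0 1 1> <0 2 0> <0 2 1> <2 1 0> <2 1 1> <2 2 0> <2 2 1>}
[PSO] allowed = {<0 1 0> <0 1 1> <0 2 0> <0 2 1> <2 1 0> <2 1 1> <2 2 0> <2 2 1>}
target <0 1 0> ∈ {TSO,PSO}

SC:no TSO:yes PSO:yes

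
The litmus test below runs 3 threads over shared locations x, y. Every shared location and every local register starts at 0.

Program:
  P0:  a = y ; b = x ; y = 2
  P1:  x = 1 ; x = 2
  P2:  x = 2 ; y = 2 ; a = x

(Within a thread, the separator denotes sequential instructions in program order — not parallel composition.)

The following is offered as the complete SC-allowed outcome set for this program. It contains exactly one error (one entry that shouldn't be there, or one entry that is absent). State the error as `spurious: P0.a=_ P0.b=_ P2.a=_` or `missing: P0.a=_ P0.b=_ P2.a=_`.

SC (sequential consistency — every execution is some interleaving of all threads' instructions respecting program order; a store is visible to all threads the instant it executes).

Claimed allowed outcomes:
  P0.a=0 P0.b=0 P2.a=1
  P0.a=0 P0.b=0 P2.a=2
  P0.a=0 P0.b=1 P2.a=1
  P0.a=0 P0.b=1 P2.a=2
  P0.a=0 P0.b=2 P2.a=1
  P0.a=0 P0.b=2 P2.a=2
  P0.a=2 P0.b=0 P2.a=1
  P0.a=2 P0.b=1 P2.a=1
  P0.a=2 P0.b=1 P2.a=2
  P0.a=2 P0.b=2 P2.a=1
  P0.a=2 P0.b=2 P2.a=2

spurious: P0.a=2 P0.b=0 P2.a=1

outcome vector order: (P0.a,P0.b,P2.a)
under SC → 0/0/1 0/0/2 0/1/1 0/1/2 0/2/1 0/2/2 2/1/1 2/1/2 2/2/1 2/2/2
claimed∖SC = {2/0/1}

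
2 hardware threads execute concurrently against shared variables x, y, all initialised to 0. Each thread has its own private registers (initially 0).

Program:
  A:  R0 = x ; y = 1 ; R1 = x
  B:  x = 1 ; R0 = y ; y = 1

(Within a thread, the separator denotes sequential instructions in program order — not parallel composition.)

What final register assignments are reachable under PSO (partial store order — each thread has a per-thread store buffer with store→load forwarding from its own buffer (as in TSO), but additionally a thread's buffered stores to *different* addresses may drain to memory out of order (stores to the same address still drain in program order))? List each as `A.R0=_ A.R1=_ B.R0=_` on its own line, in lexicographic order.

A.R0=0 A.R1=0 B.R0=0
A.R0=0 A.R1=0 B.R0=1
A.R0=0 A.R1=1 B.R0=0
A.R0=0 A.R1=1 B.R0=1
A.R0=1 A.R1=1 B.R0=0
A.R0=1 A.R1=1 B.R0=1

outcome vector order: (A.R0,A.R1,B.R0)
|PSO outcomes| = 6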